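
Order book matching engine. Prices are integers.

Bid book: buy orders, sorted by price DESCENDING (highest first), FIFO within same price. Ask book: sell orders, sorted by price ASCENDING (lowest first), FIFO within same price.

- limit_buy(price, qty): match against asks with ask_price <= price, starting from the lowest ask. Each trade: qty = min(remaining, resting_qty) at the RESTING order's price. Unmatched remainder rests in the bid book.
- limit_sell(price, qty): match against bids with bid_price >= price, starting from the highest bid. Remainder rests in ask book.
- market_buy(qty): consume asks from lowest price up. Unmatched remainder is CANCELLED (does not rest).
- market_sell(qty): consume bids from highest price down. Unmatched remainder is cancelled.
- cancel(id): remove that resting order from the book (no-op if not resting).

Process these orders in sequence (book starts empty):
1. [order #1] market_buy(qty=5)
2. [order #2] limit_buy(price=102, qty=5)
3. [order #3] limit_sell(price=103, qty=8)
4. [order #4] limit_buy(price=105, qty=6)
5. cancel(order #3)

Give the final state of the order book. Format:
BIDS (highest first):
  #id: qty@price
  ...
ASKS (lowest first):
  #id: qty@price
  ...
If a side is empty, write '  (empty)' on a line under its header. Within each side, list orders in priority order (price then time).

Answer: BIDS (highest first):
  #2: 5@102
ASKS (lowest first):
  (empty)

Derivation:
After op 1 [order #1] market_buy(qty=5): fills=none; bids=[-] asks=[-]
After op 2 [order #2] limit_buy(price=102, qty=5): fills=none; bids=[#2:5@102] asks=[-]
After op 3 [order #3] limit_sell(price=103, qty=8): fills=none; bids=[#2:5@102] asks=[#3:8@103]
After op 4 [order #4] limit_buy(price=105, qty=6): fills=#4x#3:6@103; bids=[#2:5@102] asks=[#3:2@103]
After op 5 cancel(order #3): fills=none; bids=[#2:5@102] asks=[-]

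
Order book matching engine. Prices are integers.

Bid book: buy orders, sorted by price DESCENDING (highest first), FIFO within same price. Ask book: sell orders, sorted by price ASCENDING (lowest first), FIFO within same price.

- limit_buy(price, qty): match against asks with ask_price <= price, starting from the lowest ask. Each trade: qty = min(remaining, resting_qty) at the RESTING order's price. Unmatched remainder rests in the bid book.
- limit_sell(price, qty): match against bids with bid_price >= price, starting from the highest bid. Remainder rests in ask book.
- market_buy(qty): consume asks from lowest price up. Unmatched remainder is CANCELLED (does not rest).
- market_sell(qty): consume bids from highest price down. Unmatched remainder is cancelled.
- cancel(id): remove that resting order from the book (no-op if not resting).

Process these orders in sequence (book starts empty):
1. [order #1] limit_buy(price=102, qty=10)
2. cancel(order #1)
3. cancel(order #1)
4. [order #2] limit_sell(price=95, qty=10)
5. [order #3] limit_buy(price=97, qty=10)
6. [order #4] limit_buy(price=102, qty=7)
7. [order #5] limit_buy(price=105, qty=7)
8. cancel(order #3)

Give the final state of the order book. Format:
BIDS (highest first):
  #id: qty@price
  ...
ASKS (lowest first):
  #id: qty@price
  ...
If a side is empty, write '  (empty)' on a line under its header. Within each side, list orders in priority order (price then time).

Answer: BIDS (highest first):
  #5: 7@105
  #4: 7@102
ASKS (lowest first):
  (empty)

Derivation:
After op 1 [order #1] limit_buy(price=102, qty=10): fills=none; bids=[#1:10@102] asks=[-]
After op 2 cancel(order #1): fills=none; bids=[-] asks=[-]
After op 3 cancel(order #1): fills=none; bids=[-] asks=[-]
After op 4 [order #2] limit_sell(price=95, qty=10): fills=none; bids=[-] asks=[#2:10@95]
After op 5 [order #3] limit_buy(price=97, qty=10): fills=#3x#2:10@95; bids=[-] asks=[-]
After op 6 [order #4] limit_buy(price=102, qty=7): fills=none; bids=[#4:7@102] asks=[-]
After op 7 [order #5] limit_buy(price=105, qty=7): fills=none; bids=[#5:7@105 #4:7@102] asks=[-]
After op 8 cancel(order #3): fills=none; bids=[#5:7@105 #4:7@102] asks=[-]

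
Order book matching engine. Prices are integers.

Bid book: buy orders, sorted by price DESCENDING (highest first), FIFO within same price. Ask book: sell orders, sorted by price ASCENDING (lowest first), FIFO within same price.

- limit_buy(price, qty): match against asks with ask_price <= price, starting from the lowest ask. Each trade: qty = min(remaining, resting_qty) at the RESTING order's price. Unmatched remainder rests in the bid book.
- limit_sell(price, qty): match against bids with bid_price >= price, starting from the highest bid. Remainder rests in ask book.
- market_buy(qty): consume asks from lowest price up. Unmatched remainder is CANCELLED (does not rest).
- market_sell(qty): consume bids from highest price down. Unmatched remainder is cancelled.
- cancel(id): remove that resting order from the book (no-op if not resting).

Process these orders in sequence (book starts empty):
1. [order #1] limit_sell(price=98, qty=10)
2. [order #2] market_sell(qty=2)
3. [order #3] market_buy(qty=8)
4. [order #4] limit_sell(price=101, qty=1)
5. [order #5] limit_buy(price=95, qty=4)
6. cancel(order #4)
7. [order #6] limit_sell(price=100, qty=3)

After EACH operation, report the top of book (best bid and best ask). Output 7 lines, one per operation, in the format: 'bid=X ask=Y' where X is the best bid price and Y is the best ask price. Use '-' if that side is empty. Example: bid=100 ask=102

Answer: bid=- ask=98
bid=- ask=98
bid=- ask=98
bid=- ask=98
bid=95 ask=98
bid=95 ask=98
bid=95 ask=98

Derivation:
After op 1 [order #1] limit_sell(price=98, qty=10): fills=none; bids=[-] asks=[#1:10@98]
After op 2 [order #2] market_sell(qty=2): fills=none; bids=[-] asks=[#1:10@98]
After op 3 [order #3] market_buy(qty=8): fills=#3x#1:8@98; bids=[-] asks=[#1:2@98]
After op 4 [order #4] limit_sell(price=101, qty=1): fills=none; bids=[-] asks=[#1:2@98 #4:1@101]
After op 5 [order #5] limit_buy(price=95, qty=4): fills=none; bids=[#5:4@95] asks=[#1:2@98 #4:1@101]
After op 6 cancel(order #4): fills=none; bids=[#5:4@95] asks=[#1:2@98]
After op 7 [order #6] limit_sell(price=100, qty=3): fills=none; bids=[#5:4@95] asks=[#1:2@98 #6:3@100]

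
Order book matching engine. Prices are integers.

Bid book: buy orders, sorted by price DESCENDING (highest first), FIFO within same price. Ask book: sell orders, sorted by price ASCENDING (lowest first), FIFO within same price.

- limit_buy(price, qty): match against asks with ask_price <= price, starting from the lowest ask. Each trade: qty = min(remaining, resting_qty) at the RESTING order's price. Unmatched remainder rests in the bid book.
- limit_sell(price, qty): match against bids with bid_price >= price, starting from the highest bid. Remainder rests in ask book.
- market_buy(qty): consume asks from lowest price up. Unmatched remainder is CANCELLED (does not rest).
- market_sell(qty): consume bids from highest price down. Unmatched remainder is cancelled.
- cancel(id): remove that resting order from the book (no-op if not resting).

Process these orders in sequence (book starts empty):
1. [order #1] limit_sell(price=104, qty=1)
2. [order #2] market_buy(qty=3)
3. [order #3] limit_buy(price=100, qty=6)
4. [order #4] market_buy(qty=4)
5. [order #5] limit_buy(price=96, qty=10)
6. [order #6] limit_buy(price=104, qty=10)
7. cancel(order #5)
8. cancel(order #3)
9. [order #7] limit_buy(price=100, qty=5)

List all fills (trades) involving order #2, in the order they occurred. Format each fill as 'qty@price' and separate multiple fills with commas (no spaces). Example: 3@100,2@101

After op 1 [order #1] limit_sell(price=104, qty=1): fills=none; bids=[-] asks=[#1:1@104]
After op 2 [order #2] market_buy(qty=3): fills=#2x#1:1@104; bids=[-] asks=[-]
After op 3 [order #3] limit_buy(price=100, qty=6): fills=none; bids=[#3:6@100] asks=[-]
After op 4 [order #4] market_buy(qty=4): fills=none; bids=[#3:6@100] asks=[-]
After op 5 [order #5] limit_buy(price=96, qty=10): fills=none; bids=[#3:6@100 #5:10@96] asks=[-]
After op 6 [order #6] limit_buy(price=104, qty=10): fills=none; bids=[#6:10@104 #3:6@100 #5:10@96] asks=[-]
After op 7 cancel(order #5): fills=none; bids=[#6:10@104 #3:6@100] asks=[-]
After op 8 cancel(order #3): fills=none; bids=[#6:10@104] asks=[-]
After op 9 [order #7] limit_buy(price=100, qty=5): fills=none; bids=[#6:10@104 #7:5@100] asks=[-]

Answer: 1@104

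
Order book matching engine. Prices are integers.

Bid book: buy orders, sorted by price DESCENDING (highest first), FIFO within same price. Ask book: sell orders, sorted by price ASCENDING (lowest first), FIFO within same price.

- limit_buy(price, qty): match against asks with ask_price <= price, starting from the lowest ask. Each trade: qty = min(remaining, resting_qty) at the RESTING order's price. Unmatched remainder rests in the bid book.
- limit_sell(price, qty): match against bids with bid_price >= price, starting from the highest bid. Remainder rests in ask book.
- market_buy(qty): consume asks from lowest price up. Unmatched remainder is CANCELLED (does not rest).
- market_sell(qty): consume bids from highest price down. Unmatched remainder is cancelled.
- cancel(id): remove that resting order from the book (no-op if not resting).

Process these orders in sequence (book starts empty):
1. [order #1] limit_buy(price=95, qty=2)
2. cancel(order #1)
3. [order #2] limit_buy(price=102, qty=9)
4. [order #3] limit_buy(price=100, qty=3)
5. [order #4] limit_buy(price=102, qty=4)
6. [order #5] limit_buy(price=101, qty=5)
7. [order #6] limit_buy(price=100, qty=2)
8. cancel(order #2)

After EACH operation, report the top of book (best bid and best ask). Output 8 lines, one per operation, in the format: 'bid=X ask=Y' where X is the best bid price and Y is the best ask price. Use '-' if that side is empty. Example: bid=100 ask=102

After op 1 [order #1] limit_buy(price=95, qty=2): fills=none; bids=[#1:2@95] asks=[-]
After op 2 cancel(order #1): fills=none; bids=[-] asks=[-]
After op 3 [order #2] limit_buy(price=102, qty=9): fills=none; bids=[#2:9@102] asks=[-]
After op 4 [order #3] limit_buy(price=100, qty=3): fills=none; bids=[#2:9@102 #3:3@100] asks=[-]
After op 5 [order #4] limit_buy(price=102, qty=4): fills=none; bids=[#2:9@102 #4:4@102 #3:3@100] asks=[-]
After op 6 [order #5] limit_buy(price=101, qty=5): fills=none; bids=[#2:9@102 #4:4@102 #5:5@101 #3:3@100] asks=[-]
After op 7 [order #6] limit_buy(price=100, qty=2): fills=none; bids=[#2:9@102 #4:4@102 #5:5@101 #3:3@100 #6:2@100] asks=[-]
After op 8 cancel(order #2): fills=none; bids=[#4:4@102 #5:5@101 #3:3@100 #6:2@100] asks=[-]

Answer: bid=95 ask=-
bid=- ask=-
bid=102 ask=-
bid=102 ask=-
bid=102 ask=-
bid=102 ask=-
bid=102 ask=-
bid=102 ask=-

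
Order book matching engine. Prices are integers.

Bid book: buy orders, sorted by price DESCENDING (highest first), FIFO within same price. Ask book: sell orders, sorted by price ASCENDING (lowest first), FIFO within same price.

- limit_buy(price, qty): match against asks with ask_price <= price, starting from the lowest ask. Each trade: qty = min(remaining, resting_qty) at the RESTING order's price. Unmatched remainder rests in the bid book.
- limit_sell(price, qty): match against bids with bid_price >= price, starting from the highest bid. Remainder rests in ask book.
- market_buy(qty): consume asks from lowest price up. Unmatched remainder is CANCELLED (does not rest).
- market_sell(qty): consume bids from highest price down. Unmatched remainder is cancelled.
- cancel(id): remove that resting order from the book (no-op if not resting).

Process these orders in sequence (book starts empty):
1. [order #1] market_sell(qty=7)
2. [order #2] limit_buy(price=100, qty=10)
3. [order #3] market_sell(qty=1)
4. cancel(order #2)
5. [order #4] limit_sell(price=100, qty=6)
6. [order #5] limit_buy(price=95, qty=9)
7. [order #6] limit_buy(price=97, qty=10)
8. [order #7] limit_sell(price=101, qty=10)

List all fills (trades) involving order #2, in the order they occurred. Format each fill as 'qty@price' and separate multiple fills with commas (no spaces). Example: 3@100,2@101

Answer: 1@100

Derivation:
After op 1 [order #1] market_sell(qty=7): fills=none; bids=[-] asks=[-]
After op 2 [order #2] limit_buy(price=100, qty=10): fills=none; bids=[#2:10@100] asks=[-]
After op 3 [order #3] market_sell(qty=1): fills=#2x#3:1@100; bids=[#2:9@100] asks=[-]
After op 4 cancel(order #2): fills=none; bids=[-] asks=[-]
After op 5 [order #4] limit_sell(price=100, qty=6): fills=none; bids=[-] asks=[#4:6@100]
After op 6 [order #5] limit_buy(price=95, qty=9): fills=none; bids=[#5:9@95] asks=[#4:6@100]
After op 7 [order #6] limit_buy(price=97, qty=10): fills=none; bids=[#6:10@97 #5:9@95] asks=[#4:6@100]
After op 8 [order #7] limit_sell(price=101, qty=10): fills=none; bids=[#6:10@97 #5:9@95] asks=[#4:6@100 #7:10@101]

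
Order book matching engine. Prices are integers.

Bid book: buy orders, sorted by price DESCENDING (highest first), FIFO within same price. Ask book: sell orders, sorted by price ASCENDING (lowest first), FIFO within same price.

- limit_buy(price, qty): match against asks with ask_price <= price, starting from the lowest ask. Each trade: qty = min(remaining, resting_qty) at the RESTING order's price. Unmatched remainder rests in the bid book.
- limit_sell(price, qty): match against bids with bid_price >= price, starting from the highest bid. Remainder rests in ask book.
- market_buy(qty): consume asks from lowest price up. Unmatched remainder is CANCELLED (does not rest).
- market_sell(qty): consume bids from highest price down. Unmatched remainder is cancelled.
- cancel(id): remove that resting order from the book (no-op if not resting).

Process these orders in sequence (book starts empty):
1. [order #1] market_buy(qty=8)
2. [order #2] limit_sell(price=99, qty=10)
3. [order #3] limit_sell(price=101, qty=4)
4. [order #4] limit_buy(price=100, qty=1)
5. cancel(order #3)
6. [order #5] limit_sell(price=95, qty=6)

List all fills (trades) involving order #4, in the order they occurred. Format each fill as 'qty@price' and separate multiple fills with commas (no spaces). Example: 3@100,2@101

After op 1 [order #1] market_buy(qty=8): fills=none; bids=[-] asks=[-]
After op 2 [order #2] limit_sell(price=99, qty=10): fills=none; bids=[-] asks=[#2:10@99]
After op 3 [order #3] limit_sell(price=101, qty=4): fills=none; bids=[-] asks=[#2:10@99 #3:4@101]
After op 4 [order #4] limit_buy(price=100, qty=1): fills=#4x#2:1@99; bids=[-] asks=[#2:9@99 #3:4@101]
After op 5 cancel(order #3): fills=none; bids=[-] asks=[#2:9@99]
After op 6 [order #5] limit_sell(price=95, qty=6): fills=none; bids=[-] asks=[#5:6@95 #2:9@99]

Answer: 1@99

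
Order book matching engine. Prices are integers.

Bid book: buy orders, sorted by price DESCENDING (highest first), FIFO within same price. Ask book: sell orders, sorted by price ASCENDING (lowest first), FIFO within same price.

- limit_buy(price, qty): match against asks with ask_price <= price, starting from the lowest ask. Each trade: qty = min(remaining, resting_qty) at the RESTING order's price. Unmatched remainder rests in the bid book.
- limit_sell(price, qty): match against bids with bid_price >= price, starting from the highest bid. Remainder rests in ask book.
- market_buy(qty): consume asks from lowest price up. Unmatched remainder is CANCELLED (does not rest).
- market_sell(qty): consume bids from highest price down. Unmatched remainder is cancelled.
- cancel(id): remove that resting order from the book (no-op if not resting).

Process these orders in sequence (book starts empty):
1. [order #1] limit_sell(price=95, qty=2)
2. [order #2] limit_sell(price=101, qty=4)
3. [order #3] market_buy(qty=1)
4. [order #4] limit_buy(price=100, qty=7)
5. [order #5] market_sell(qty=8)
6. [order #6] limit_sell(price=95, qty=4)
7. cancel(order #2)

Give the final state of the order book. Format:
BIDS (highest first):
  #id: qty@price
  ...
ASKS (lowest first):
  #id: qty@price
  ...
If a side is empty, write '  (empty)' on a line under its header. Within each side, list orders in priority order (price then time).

After op 1 [order #1] limit_sell(price=95, qty=2): fills=none; bids=[-] asks=[#1:2@95]
After op 2 [order #2] limit_sell(price=101, qty=4): fills=none; bids=[-] asks=[#1:2@95 #2:4@101]
After op 3 [order #3] market_buy(qty=1): fills=#3x#1:1@95; bids=[-] asks=[#1:1@95 #2:4@101]
After op 4 [order #4] limit_buy(price=100, qty=7): fills=#4x#1:1@95; bids=[#4:6@100] asks=[#2:4@101]
After op 5 [order #5] market_sell(qty=8): fills=#4x#5:6@100; bids=[-] asks=[#2:4@101]
After op 6 [order #6] limit_sell(price=95, qty=4): fills=none; bids=[-] asks=[#6:4@95 #2:4@101]
After op 7 cancel(order #2): fills=none; bids=[-] asks=[#6:4@95]

Answer: BIDS (highest first):
  (empty)
ASKS (lowest first):
  #6: 4@95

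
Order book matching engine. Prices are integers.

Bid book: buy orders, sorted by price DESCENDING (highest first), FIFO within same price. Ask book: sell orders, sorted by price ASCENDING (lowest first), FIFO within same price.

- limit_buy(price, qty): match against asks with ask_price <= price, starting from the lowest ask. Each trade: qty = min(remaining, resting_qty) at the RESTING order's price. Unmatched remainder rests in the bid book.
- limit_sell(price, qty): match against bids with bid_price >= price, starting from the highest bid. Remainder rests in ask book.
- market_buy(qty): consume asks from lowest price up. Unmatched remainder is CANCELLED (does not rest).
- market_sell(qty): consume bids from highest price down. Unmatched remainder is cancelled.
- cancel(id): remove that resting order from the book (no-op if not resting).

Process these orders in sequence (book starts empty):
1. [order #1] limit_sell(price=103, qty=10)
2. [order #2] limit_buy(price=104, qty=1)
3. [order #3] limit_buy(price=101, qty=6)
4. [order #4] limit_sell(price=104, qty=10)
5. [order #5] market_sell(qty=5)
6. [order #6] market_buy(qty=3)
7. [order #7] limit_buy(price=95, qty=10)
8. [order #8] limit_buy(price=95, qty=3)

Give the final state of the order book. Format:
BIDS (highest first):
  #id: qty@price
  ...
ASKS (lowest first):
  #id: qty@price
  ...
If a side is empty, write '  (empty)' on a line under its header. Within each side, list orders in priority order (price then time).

Answer: BIDS (highest first):
  #3: 1@101
  #7: 10@95
  #8: 3@95
ASKS (lowest first):
  #1: 6@103
  #4: 10@104

Derivation:
After op 1 [order #1] limit_sell(price=103, qty=10): fills=none; bids=[-] asks=[#1:10@103]
After op 2 [order #2] limit_buy(price=104, qty=1): fills=#2x#1:1@103; bids=[-] asks=[#1:9@103]
After op 3 [order #3] limit_buy(price=101, qty=6): fills=none; bids=[#3:6@101] asks=[#1:9@103]
After op 4 [order #4] limit_sell(price=104, qty=10): fills=none; bids=[#3:6@101] asks=[#1:9@103 #4:10@104]
After op 5 [order #5] market_sell(qty=5): fills=#3x#5:5@101; bids=[#3:1@101] asks=[#1:9@103 #4:10@104]
After op 6 [order #6] market_buy(qty=3): fills=#6x#1:3@103; bids=[#3:1@101] asks=[#1:6@103 #4:10@104]
After op 7 [order #7] limit_buy(price=95, qty=10): fills=none; bids=[#3:1@101 #7:10@95] asks=[#1:6@103 #4:10@104]
After op 8 [order #8] limit_buy(price=95, qty=3): fills=none; bids=[#3:1@101 #7:10@95 #8:3@95] asks=[#1:6@103 #4:10@104]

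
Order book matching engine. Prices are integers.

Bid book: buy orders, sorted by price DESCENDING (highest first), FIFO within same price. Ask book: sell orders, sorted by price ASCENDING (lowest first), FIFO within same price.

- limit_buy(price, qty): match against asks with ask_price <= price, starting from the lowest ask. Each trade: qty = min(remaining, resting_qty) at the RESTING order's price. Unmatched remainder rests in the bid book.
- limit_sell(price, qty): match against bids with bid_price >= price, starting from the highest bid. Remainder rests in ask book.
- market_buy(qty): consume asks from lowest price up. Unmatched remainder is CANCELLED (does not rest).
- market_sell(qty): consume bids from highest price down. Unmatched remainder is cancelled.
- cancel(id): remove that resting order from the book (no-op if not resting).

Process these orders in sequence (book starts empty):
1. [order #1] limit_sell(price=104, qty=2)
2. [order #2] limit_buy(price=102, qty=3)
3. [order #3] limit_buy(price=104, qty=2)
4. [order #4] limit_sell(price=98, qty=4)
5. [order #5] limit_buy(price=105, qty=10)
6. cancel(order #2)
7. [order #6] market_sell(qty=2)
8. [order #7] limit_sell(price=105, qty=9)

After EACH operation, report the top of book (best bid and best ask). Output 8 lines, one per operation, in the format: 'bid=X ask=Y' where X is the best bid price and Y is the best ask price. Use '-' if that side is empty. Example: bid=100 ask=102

After op 1 [order #1] limit_sell(price=104, qty=2): fills=none; bids=[-] asks=[#1:2@104]
After op 2 [order #2] limit_buy(price=102, qty=3): fills=none; bids=[#2:3@102] asks=[#1:2@104]
After op 3 [order #3] limit_buy(price=104, qty=2): fills=#3x#1:2@104; bids=[#2:3@102] asks=[-]
After op 4 [order #4] limit_sell(price=98, qty=4): fills=#2x#4:3@102; bids=[-] asks=[#4:1@98]
After op 5 [order #5] limit_buy(price=105, qty=10): fills=#5x#4:1@98; bids=[#5:9@105] asks=[-]
After op 6 cancel(order #2): fills=none; bids=[#5:9@105] asks=[-]
After op 7 [order #6] market_sell(qty=2): fills=#5x#6:2@105; bids=[#5:7@105] asks=[-]
After op 8 [order #7] limit_sell(price=105, qty=9): fills=#5x#7:7@105; bids=[-] asks=[#7:2@105]

Answer: bid=- ask=104
bid=102 ask=104
bid=102 ask=-
bid=- ask=98
bid=105 ask=-
bid=105 ask=-
bid=105 ask=-
bid=- ask=105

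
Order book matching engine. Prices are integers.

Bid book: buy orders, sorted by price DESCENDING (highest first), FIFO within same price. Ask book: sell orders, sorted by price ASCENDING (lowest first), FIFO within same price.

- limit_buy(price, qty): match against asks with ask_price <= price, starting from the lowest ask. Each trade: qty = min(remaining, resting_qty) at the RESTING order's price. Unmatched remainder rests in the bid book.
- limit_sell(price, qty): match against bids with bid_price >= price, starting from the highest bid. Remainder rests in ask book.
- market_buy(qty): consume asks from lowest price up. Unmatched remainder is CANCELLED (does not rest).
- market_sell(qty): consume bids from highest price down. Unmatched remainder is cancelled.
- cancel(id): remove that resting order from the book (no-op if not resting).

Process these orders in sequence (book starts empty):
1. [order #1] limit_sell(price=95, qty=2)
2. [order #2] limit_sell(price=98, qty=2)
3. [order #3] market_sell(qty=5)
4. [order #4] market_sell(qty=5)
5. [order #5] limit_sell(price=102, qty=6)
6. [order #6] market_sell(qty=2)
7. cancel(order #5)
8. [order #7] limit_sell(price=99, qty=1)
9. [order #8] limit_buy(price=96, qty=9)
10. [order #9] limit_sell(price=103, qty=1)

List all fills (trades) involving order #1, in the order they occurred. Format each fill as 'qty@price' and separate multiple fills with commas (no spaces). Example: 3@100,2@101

After op 1 [order #1] limit_sell(price=95, qty=2): fills=none; bids=[-] asks=[#1:2@95]
After op 2 [order #2] limit_sell(price=98, qty=2): fills=none; bids=[-] asks=[#1:2@95 #2:2@98]
After op 3 [order #3] market_sell(qty=5): fills=none; bids=[-] asks=[#1:2@95 #2:2@98]
After op 4 [order #4] market_sell(qty=5): fills=none; bids=[-] asks=[#1:2@95 #2:2@98]
After op 5 [order #5] limit_sell(price=102, qty=6): fills=none; bids=[-] asks=[#1:2@95 #2:2@98 #5:6@102]
After op 6 [order #6] market_sell(qty=2): fills=none; bids=[-] asks=[#1:2@95 #2:2@98 #5:6@102]
After op 7 cancel(order #5): fills=none; bids=[-] asks=[#1:2@95 #2:2@98]
After op 8 [order #7] limit_sell(price=99, qty=1): fills=none; bids=[-] asks=[#1:2@95 #2:2@98 #7:1@99]
After op 9 [order #8] limit_buy(price=96, qty=9): fills=#8x#1:2@95; bids=[#8:7@96] asks=[#2:2@98 #7:1@99]
After op 10 [order #9] limit_sell(price=103, qty=1): fills=none; bids=[#8:7@96] asks=[#2:2@98 #7:1@99 #9:1@103]

Answer: 2@95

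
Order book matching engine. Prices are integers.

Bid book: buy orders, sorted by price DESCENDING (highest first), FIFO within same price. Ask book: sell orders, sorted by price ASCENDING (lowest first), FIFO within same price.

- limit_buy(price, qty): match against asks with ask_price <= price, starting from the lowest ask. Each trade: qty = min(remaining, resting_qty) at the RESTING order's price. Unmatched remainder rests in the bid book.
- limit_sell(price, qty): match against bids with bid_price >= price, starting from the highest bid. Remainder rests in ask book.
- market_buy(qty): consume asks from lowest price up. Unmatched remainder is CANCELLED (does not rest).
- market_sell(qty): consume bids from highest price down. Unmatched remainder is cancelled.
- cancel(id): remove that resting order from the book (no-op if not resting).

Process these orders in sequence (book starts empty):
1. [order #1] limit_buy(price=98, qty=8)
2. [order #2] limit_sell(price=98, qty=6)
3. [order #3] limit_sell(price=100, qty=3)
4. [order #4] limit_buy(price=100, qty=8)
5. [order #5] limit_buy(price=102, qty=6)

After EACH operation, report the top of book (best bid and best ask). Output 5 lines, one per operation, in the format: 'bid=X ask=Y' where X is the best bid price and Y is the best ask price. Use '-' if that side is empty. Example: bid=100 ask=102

After op 1 [order #1] limit_buy(price=98, qty=8): fills=none; bids=[#1:8@98] asks=[-]
After op 2 [order #2] limit_sell(price=98, qty=6): fills=#1x#2:6@98; bids=[#1:2@98] asks=[-]
After op 3 [order #3] limit_sell(price=100, qty=3): fills=none; bids=[#1:2@98] asks=[#3:3@100]
After op 4 [order #4] limit_buy(price=100, qty=8): fills=#4x#3:3@100; bids=[#4:5@100 #1:2@98] asks=[-]
After op 5 [order #5] limit_buy(price=102, qty=6): fills=none; bids=[#5:6@102 #4:5@100 #1:2@98] asks=[-]

Answer: bid=98 ask=-
bid=98 ask=-
bid=98 ask=100
bid=100 ask=-
bid=102 ask=-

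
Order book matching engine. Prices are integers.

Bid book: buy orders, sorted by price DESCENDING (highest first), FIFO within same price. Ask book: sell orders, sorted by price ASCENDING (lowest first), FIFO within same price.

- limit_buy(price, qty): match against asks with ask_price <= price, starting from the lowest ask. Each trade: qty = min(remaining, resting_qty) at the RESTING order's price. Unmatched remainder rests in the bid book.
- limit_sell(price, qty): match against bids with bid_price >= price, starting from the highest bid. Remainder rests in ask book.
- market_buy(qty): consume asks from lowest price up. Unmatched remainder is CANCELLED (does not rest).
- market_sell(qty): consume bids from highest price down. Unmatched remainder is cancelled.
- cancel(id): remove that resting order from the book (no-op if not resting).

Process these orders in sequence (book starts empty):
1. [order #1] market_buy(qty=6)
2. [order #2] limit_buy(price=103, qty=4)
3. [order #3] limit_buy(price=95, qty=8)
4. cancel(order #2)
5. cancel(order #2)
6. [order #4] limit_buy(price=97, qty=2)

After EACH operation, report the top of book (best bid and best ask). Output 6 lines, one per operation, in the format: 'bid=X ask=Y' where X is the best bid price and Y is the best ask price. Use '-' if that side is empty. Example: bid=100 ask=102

Answer: bid=- ask=-
bid=103 ask=-
bid=103 ask=-
bid=95 ask=-
bid=95 ask=-
bid=97 ask=-

Derivation:
After op 1 [order #1] market_buy(qty=6): fills=none; bids=[-] asks=[-]
After op 2 [order #2] limit_buy(price=103, qty=4): fills=none; bids=[#2:4@103] asks=[-]
After op 3 [order #3] limit_buy(price=95, qty=8): fills=none; bids=[#2:4@103 #3:8@95] asks=[-]
After op 4 cancel(order #2): fills=none; bids=[#3:8@95] asks=[-]
After op 5 cancel(order #2): fills=none; bids=[#3:8@95] asks=[-]
After op 6 [order #4] limit_buy(price=97, qty=2): fills=none; bids=[#4:2@97 #3:8@95] asks=[-]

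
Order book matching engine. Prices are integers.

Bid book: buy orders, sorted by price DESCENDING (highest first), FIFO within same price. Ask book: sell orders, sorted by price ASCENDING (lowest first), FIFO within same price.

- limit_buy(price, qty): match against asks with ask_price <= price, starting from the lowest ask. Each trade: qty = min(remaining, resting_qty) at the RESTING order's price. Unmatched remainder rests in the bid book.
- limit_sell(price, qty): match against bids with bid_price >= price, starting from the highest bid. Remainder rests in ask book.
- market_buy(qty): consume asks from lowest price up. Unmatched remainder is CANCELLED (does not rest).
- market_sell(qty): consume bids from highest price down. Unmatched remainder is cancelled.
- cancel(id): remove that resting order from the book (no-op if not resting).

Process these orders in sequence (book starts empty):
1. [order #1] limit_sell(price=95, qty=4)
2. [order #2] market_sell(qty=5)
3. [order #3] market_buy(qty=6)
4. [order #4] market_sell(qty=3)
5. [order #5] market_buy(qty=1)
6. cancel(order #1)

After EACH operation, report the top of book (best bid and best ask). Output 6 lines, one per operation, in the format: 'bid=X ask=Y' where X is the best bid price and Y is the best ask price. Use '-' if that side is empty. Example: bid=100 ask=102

After op 1 [order #1] limit_sell(price=95, qty=4): fills=none; bids=[-] asks=[#1:4@95]
After op 2 [order #2] market_sell(qty=5): fills=none; bids=[-] asks=[#1:4@95]
After op 3 [order #3] market_buy(qty=6): fills=#3x#1:4@95; bids=[-] asks=[-]
After op 4 [order #4] market_sell(qty=3): fills=none; bids=[-] asks=[-]
After op 5 [order #5] market_buy(qty=1): fills=none; bids=[-] asks=[-]
After op 6 cancel(order #1): fills=none; bids=[-] asks=[-]

Answer: bid=- ask=95
bid=- ask=95
bid=- ask=-
bid=- ask=-
bid=- ask=-
bid=- ask=-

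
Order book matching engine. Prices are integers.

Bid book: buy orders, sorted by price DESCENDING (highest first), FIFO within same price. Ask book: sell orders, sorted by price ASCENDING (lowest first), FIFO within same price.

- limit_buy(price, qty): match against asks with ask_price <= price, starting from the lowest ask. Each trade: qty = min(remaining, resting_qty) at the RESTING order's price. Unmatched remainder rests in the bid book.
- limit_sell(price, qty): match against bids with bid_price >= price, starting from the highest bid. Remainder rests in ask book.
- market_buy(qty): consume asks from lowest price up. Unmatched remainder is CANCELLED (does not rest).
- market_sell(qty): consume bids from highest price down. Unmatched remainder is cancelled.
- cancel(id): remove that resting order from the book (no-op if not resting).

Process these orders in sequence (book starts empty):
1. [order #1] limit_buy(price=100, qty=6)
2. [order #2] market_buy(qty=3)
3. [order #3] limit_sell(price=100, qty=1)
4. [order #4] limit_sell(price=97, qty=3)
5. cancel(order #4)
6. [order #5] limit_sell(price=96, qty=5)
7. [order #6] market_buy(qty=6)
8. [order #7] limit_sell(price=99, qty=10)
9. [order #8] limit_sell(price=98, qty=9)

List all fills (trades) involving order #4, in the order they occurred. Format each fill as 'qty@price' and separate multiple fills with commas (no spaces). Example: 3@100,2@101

After op 1 [order #1] limit_buy(price=100, qty=6): fills=none; bids=[#1:6@100] asks=[-]
After op 2 [order #2] market_buy(qty=3): fills=none; bids=[#1:6@100] asks=[-]
After op 3 [order #3] limit_sell(price=100, qty=1): fills=#1x#3:1@100; bids=[#1:5@100] asks=[-]
After op 4 [order #4] limit_sell(price=97, qty=3): fills=#1x#4:3@100; bids=[#1:2@100] asks=[-]
After op 5 cancel(order #4): fills=none; bids=[#1:2@100] asks=[-]
After op 6 [order #5] limit_sell(price=96, qty=5): fills=#1x#5:2@100; bids=[-] asks=[#5:3@96]
After op 7 [order #6] market_buy(qty=6): fills=#6x#5:3@96; bids=[-] asks=[-]
After op 8 [order #7] limit_sell(price=99, qty=10): fills=none; bids=[-] asks=[#7:10@99]
After op 9 [order #8] limit_sell(price=98, qty=9): fills=none; bids=[-] asks=[#8:9@98 #7:10@99]

Answer: 3@100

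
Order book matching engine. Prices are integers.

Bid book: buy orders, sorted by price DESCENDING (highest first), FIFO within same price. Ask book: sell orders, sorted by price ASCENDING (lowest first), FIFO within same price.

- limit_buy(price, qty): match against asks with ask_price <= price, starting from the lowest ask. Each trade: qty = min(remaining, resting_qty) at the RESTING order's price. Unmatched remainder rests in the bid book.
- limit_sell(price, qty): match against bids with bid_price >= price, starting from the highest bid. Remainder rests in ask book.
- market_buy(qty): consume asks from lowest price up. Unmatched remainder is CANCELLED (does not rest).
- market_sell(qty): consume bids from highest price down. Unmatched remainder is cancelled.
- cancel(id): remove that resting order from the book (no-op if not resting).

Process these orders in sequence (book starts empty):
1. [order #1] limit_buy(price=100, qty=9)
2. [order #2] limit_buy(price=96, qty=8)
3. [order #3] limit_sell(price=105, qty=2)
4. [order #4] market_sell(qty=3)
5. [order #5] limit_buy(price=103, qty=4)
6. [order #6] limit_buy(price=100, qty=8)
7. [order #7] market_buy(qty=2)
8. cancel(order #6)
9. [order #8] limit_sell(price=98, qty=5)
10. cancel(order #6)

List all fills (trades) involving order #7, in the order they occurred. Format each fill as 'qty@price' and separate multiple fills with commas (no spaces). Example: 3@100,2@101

Answer: 2@105

Derivation:
After op 1 [order #1] limit_buy(price=100, qty=9): fills=none; bids=[#1:9@100] asks=[-]
After op 2 [order #2] limit_buy(price=96, qty=8): fills=none; bids=[#1:9@100 #2:8@96] asks=[-]
After op 3 [order #3] limit_sell(price=105, qty=2): fills=none; bids=[#1:9@100 #2:8@96] asks=[#3:2@105]
After op 4 [order #4] market_sell(qty=3): fills=#1x#4:3@100; bids=[#1:6@100 #2:8@96] asks=[#3:2@105]
After op 5 [order #5] limit_buy(price=103, qty=4): fills=none; bids=[#5:4@103 #1:6@100 #2:8@96] asks=[#3:2@105]
After op 6 [order #6] limit_buy(price=100, qty=8): fills=none; bids=[#5:4@103 #1:6@100 #6:8@100 #2:8@96] asks=[#3:2@105]
After op 7 [order #7] market_buy(qty=2): fills=#7x#3:2@105; bids=[#5:4@103 #1:6@100 #6:8@100 #2:8@96] asks=[-]
After op 8 cancel(order #6): fills=none; bids=[#5:4@103 #1:6@100 #2:8@96] asks=[-]
After op 9 [order #8] limit_sell(price=98, qty=5): fills=#5x#8:4@103 #1x#8:1@100; bids=[#1:5@100 #2:8@96] asks=[-]
After op 10 cancel(order #6): fills=none; bids=[#1:5@100 #2:8@96] asks=[-]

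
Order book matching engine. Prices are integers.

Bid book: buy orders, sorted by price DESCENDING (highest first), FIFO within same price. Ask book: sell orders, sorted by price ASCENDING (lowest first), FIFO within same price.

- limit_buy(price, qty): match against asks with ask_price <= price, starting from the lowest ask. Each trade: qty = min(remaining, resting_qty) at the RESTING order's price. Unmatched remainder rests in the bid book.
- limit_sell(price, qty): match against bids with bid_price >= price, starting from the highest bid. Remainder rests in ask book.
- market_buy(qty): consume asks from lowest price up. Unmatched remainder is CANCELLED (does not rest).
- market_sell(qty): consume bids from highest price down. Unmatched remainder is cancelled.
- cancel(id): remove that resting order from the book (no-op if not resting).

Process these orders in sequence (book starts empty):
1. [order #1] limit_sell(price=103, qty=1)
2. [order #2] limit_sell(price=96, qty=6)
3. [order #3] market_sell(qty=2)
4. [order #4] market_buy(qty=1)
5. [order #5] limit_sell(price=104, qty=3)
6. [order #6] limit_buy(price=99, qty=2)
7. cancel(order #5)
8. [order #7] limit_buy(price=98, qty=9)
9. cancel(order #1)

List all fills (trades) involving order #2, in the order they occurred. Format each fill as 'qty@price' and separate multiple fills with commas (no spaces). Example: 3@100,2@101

Answer: 1@96,2@96,3@96

Derivation:
After op 1 [order #1] limit_sell(price=103, qty=1): fills=none; bids=[-] asks=[#1:1@103]
After op 2 [order #2] limit_sell(price=96, qty=6): fills=none; bids=[-] asks=[#2:6@96 #1:1@103]
After op 3 [order #3] market_sell(qty=2): fills=none; bids=[-] asks=[#2:6@96 #1:1@103]
After op 4 [order #4] market_buy(qty=1): fills=#4x#2:1@96; bids=[-] asks=[#2:5@96 #1:1@103]
After op 5 [order #5] limit_sell(price=104, qty=3): fills=none; bids=[-] asks=[#2:5@96 #1:1@103 #5:3@104]
After op 6 [order #6] limit_buy(price=99, qty=2): fills=#6x#2:2@96; bids=[-] asks=[#2:3@96 #1:1@103 #5:3@104]
After op 7 cancel(order #5): fills=none; bids=[-] asks=[#2:3@96 #1:1@103]
After op 8 [order #7] limit_buy(price=98, qty=9): fills=#7x#2:3@96; bids=[#7:6@98] asks=[#1:1@103]
After op 9 cancel(order #1): fills=none; bids=[#7:6@98] asks=[-]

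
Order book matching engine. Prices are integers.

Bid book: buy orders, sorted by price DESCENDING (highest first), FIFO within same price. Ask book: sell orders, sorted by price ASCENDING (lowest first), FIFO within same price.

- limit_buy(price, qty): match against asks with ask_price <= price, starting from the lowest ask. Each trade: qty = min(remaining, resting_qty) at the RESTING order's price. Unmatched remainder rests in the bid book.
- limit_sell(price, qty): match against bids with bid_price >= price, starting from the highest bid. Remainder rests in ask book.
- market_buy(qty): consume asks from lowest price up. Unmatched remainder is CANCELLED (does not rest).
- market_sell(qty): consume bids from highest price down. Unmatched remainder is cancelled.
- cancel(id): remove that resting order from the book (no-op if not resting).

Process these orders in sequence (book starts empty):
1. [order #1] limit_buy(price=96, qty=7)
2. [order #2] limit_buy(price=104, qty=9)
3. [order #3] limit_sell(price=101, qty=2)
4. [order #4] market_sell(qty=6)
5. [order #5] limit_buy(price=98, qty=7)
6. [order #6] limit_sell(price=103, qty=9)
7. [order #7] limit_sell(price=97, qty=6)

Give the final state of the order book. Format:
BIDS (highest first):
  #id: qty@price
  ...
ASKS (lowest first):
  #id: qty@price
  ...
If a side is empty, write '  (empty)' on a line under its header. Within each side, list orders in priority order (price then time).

After op 1 [order #1] limit_buy(price=96, qty=7): fills=none; bids=[#1:7@96] asks=[-]
After op 2 [order #2] limit_buy(price=104, qty=9): fills=none; bids=[#2:9@104 #1:7@96] asks=[-]
After op 3 [order #3] limit_sell(price=101, qty=2): fills=#2x#3:2@104; bids=[#2:7@104 #1:7@96] asks=[-]
After op 4 [order #4] market_sell(qty=6): fills=#2x#4:6@104; bids=[#2:1@104 #1:7@96] asks=[-]
After op 5 [order #5] limit_buy(price=98, qty=7): fills=none; bids=[#2:1@104 #5:7@98 #1:7@96] asks=[-]
After op 6 [order #6] limit_sell(price=103, qty=9): fills=#2x#6:1@104; bids=[#5:7@98 #1:7@96] asks=[#6:8@103]
After op 7 [order #7] limit_sell(price=97, qty=6): fills=#5x#7:6@98; bids=[#5:1@98 #1:7@96] asks=[#6:8@103]

Answer: BIDS (highest first):
  #5: 1@98
  #1: 7@96
ASKS (lowest first):
  #6: 8@103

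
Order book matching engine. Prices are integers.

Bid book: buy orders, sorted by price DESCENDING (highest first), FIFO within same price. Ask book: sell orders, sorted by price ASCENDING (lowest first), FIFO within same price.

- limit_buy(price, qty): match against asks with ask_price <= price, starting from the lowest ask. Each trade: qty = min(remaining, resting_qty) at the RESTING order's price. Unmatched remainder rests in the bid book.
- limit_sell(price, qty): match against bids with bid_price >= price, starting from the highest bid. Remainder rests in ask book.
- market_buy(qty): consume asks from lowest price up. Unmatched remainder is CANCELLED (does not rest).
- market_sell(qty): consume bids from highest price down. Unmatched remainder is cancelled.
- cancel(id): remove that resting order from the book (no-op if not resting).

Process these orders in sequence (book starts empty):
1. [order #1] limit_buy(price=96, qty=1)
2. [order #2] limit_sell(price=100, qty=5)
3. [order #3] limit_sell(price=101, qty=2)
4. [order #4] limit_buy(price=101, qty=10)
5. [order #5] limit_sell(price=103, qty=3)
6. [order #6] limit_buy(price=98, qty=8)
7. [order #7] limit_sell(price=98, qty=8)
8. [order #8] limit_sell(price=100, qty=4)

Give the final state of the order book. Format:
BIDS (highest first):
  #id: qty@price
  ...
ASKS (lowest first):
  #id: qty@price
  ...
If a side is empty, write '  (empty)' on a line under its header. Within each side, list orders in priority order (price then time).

After op 1 [order #1] limit_buy(price=96, qty=1): fills=none; bids=[#1:1@96] asks=[-]
After op 2 [order #2] limit_sell(price=100, qty=5): fills=none; bids=[#1:1@96] asks=[#2:5@100]
After op 3 [order #3] limit_sell(price=101, qty=2): fills=none; bids=[#1:1@96] asks=[#2:5@100 #3:2@101]
After op 4 [order #4] limit_buy(price=101, qty=10): fills=#4x#2:5@100 #4x#3:2@101; bids=[#4:3@101 #1:1@96] asks=[-]
After op 5 [order #5] limit_sell(price=103, qty=3): fills=none; bids=[#4:3@101 #1:1@96] asks=[#5:3@103]
After op 6 [order #6] limit_buy(price=98, qty=8): fills=none; bids=[#4:3@101 #6:8@98 #1:1@96] asks=[#5:3@103]
After op 7 [order #7] limit_sell(price=98, qty=8): fills=#4x#7:3@101 #6x#7:5@98; bids=[#6:3@98 #1:1@96] asks=[#5:3@103]
After op 8 [order #8] limit_sell(price=100, qty=4): fills=none; bids=[#6:3@98 #1:1@96] asks=[#8:4@100 #5:3@103]

Answer: BIDS (highest first):
  #6: 3@98
  #1: 1@96
ASKS (lowest first):
  #8: 4@100
  #5: 3@103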